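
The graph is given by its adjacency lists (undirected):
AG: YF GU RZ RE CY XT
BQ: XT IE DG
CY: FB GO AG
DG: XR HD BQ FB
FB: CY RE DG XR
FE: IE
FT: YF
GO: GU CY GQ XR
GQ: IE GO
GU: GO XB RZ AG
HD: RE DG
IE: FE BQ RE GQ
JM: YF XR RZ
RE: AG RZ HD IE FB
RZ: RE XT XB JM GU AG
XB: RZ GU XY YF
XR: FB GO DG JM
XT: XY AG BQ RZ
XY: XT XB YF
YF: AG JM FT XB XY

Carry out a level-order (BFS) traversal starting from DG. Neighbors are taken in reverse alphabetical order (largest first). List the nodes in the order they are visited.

Visit DG; enqueue XR, HD, FB, BQ → queue [XR, HD, FB, BQ]
Visit XR; enqueue JM, GO → queue [HD, FB, BQ, JM, GO]
Visit HD; enqueue RE → queue [FB, BQ, JM, GO, RE]
Visit FB; enqueue CY → queue [BQ, JM, GO, RE, CY]
Visit BQ; enqueue XT, IE → queue [JM, GO, RE, CY, XT, IE]
Visit JM; enqueue YF, RZ → queue [GO, RE, CY, XT, IE, YF, RZ]
Visit GO; enqueue GU, GQ → queue [RE, CY, XT, IE, YF, RZ, GU, GQ]
Visit RE; enqueue AG → queue [CY, XT, IE, YF, RZ, GU, GQ, AG]
Visit CY → queue [XT, IE, YF, RZ, GU, GQ, AG]
Visit XT; enqueue XY → queue [IE, YF, RZ, GU, GQ, AG, XY]
Visit IE; enqueue FE → queue [YF, RZ, GU, GQ, AG, XY, FE]
Visit YF; enqueue XB, FT → queue [RZ, GU, GQ, AG, XY, FE, XB, FT]
Visit RZ → queue [GU, GQ, AG, XY, FE, XB, FT]
Visit GU → queue [GQ, AG, XY, FE, XB, FT]
Visit GQ → queue [AG, XY, FE, XB, FT]
Visit AG → queue [XY, FE, XB, FT]
Visit XY → queue [FE, XB, FT]
Visit FE → queue [XB, FT]
Visit XB → queue [FT]
Visit FT → queue []

DG, XR, HD, FB, BQ, JM, GO, RE, CY, XT, IE, YF, RZ, GU, GQ, AG, XY, FE, XB, FT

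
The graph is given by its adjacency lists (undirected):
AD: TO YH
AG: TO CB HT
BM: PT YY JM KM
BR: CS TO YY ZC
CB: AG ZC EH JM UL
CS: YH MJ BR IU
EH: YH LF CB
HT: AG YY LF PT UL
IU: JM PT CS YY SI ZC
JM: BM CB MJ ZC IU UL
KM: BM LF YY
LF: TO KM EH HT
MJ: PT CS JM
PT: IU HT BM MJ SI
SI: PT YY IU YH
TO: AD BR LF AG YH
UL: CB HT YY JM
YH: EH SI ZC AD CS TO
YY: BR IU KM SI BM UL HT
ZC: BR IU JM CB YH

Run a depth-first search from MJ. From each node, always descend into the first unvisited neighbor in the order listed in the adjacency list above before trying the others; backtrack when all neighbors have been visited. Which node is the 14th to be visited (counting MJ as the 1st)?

AG

Visit MJ
MJ → PT
PT → IU
IU → JM
JM → BM
BM → YY
YY → BR
BR → CS
CS → YH
YH → EH
EH → LF
LF → TO
TO → AD
TO → AG
AG → CB
CB → ZC
CB → UL
UL → HT
LF → KM
YH → SI

Visit order: MJ, PT, IU, JM, BM, YY, BR, CS, YH, EH, LF, TO, AD, AG, CB, ZC, UL, HT, KM, SI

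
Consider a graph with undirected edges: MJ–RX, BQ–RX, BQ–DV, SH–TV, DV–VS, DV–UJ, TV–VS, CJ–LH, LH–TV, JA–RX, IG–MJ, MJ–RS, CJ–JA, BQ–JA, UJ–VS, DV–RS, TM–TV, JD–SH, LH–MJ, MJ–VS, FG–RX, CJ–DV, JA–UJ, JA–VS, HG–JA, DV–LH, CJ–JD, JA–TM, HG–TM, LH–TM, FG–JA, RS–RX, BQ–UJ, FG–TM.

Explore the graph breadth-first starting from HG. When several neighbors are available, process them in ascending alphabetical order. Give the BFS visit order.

Visit HG; enqueue JA, TM → queue [JA, TM]
Visit JA; enqueue BQ, CJ, FG, RX, UJ, VS → queue [TM, BQ, CJ, FG, RX, UJ, VS]
Visit TM; enqueue LH, TV → queue [BQ, CJ, FG, RX, UJ, VS, LH, TV]
Visit BQ; enqueue DV → queue [CJ, FG, RX, UJ, VS, LH, TV, DV]
Visit CJ; enqueue JD → queue [FG, RX, UJ, VS, LH, TV, DV, JD]
Visit FG → queue [RX, UJ, VS, LH, TV, DV, JD]
Visit RX; enqueue MJ, RS → queue [UJ, VS, LH, TV, DV, JD, MJ, RS]
Visit UJ → queue [VS, LH, TV, DV, JD, MJ, RS]
Visit VS → queue [LH, TV, DV, JD, MJ, RS]
Visit LH → queue [TV, DV, JD, MJ, RS]
Visit TV; enqueue SH → queue [DV, JD, MJ, RS, SH]
Visit DV → queue [JD, MJ, RS, SH]
Visit JD → queue [MJ, RS, SH]
Visit MJ; enqueue IG → queue [RS, SH, IG]
Visit RS → queue [SH, IG]
Visit SH → queue [IG]
Visit IG → queue []

HG -> JA -> TM -> BQ -> CJ -> FG -> RX -> UJ -> VS -> LH -> TV -> DV -> JD -> MJ -> RS -> SH -> IG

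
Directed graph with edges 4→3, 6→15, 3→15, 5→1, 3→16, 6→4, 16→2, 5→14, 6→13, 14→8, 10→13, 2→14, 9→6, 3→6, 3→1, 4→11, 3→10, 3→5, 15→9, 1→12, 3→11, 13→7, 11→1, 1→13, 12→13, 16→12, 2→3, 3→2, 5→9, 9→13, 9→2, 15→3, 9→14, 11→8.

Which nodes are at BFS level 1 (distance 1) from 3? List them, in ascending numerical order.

1, 2, 5, 6, 10, 11, 15, 16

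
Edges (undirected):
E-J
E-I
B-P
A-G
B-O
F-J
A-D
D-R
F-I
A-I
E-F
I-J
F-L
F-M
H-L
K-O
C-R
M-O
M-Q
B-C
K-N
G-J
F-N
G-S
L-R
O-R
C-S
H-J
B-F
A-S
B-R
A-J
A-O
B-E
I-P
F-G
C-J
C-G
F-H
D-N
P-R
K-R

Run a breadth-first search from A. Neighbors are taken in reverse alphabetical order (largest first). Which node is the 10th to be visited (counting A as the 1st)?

Visit A; enqueue S, O, J, I, G, D → queue [S, O, J, I, G, D]
Visit S; enqueue C → queue [O, J, I, G, D, C]
Visit O; enqueue R, M, K, B → queue [J, I, G, D, C, R, M, K, B]
Visit J; enqueue H, F, E → queue [I, G, D, C, R, M, K, B, H, F, E]
Visit I; enqueue P → queue [G, D, C, R, M, K, B, H, F, E, P]
Visit G → queue [D, C, R, M, K, B, H, F, E, P]
Visit D; enqueue N → queue [C, R, M, K, B, H, F, E, P, N]
Visit C → queue [R, M, K, B, H, F, E, P, N]
Visit R; enqueue L → queue [M, K, B, H, F, E, P, N, L]
Visit M; enqueue Q → queue [K, B, H, F, E, P, N, L, Q]
Visit K → queue [B, H, F, E, P, N, L, Q]
Visit B → queue [H, F, E, P, N, L, Q]
Visit H → queue [F, E, P, N, L, Q]
Visit F → queue [E, P, N, L, Q]
Visit E → queue [P, N, L, Q]
Visit P → queue [N, L, Q]
Visit N → queue [L, Q]
Visit L → queue [Q]
Visit Q → queue []

Visit order: A, S, O, J, I, G, D, C, R, M, K, B, H, F, E, P, N, L, Q

M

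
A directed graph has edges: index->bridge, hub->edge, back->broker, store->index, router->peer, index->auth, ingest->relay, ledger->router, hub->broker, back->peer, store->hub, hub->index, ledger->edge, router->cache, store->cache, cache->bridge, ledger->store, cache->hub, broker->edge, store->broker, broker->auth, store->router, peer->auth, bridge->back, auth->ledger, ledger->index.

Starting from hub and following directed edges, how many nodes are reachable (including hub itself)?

BFS from hub visits: hub, broker, edge, index, auth, bridge, ledger, back, router, store, peer, cache
Reachable nodes: 12 of 14 total.

12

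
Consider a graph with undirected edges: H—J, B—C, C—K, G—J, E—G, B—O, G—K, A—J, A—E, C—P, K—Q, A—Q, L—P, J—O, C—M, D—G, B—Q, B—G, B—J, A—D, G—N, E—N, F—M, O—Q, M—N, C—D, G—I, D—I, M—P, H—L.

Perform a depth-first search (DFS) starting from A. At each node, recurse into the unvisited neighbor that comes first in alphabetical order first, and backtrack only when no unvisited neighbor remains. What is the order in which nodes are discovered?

Visit A
A → D
D → C
C → B
B → G
G → E
E → N
N → M
M → F
M → P
P → L
L → H
H → J
J → O
O → Q
Q → K
G → I

A, D, C, B, G, E, N, M, F, P, L, H, J, O, Q, K, I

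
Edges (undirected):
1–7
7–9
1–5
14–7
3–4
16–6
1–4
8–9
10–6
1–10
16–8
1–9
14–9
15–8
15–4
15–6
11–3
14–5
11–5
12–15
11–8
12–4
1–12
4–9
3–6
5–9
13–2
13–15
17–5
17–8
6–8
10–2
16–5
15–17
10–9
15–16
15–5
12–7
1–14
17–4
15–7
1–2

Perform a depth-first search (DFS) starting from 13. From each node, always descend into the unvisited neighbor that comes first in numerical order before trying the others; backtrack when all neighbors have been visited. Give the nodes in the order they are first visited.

Visit 13
13 → 2
2 → 1
1 → 4
4 → 3
3 → 6
6 → 8
8 → 9
9 → 5
5 → 11
5 → 14
14 → 7
7 → 12
12 → 15
15 → 16
15 → 17
9 → 10

13, 2, 1, 4, 3, 6, 8, 9, 5, 11, 14, 7, 12, 15, 16, 17, 10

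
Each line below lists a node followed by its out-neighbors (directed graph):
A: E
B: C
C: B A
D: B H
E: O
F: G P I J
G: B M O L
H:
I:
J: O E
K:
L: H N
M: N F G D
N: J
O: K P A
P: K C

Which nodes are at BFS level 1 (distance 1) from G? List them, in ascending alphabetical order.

B, L, M, O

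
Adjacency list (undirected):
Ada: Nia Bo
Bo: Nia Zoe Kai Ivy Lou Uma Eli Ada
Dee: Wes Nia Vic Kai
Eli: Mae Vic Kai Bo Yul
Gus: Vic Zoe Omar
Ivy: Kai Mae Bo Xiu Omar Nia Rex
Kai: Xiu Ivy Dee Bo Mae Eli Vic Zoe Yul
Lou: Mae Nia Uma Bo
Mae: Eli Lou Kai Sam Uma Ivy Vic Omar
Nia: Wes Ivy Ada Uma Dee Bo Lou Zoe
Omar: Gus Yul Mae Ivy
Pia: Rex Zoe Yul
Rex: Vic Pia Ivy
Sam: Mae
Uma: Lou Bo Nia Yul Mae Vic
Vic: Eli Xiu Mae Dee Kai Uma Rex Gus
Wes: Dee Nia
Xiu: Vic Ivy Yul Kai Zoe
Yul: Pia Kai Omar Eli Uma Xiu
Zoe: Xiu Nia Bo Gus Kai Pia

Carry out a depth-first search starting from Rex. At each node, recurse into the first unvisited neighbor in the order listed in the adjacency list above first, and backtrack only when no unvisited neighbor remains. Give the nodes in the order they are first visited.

Rex -> Vic -> Eli -> Mae -> Lou -> Nia -> Wes -> Dee -> Kai -> Xiu -> Ivy -> Bo -> Zoe -> Gus -> Omar -> Yul -> Pia -> Uma -> Ada -> Sam

Visit Rex
Rex → Vic
Vic → Eli
Eli → Mae
Mae → Lou
Lou → Nia
Nia → Wes
Wes → Dee
Dee → Kai
Kai → Xiu
Xiu → Ivy
Ivy → Bo
Bo → Zoe
Zoe → Gus
Gus → Omar
Omar → Yul
Yul → Pia
Yul → Uma
Bo → Ada
Mae → Sam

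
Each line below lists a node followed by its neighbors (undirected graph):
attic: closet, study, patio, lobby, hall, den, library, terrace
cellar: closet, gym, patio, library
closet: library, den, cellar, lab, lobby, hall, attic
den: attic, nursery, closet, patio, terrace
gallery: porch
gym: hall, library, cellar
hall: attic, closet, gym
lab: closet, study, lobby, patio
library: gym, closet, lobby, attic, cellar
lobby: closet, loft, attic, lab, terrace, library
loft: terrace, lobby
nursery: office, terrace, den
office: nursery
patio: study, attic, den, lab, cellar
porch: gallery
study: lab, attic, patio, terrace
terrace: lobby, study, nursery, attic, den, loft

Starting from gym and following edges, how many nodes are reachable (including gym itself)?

15

BFS from gym visits: gym, hall, library, cellar, attic, closet, lobby, patio, study, den, terrace, lab, loft, nursery, office
Reachable nodes: 15 of 17 total.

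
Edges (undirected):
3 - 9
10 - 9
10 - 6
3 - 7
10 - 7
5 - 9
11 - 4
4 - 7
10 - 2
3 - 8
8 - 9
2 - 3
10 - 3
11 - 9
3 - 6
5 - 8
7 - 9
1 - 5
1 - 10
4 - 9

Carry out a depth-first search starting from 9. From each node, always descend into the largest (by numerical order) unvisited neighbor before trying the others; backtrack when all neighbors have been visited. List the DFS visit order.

9, 11, 4, 7, 10, 6, 3, 8, 5, 1, 2

Visit 9
9 → 11
11 → 4
4 → 7
7 → 10
10 → 6
6 → 3
3 → 8
8 → 5
5 → 1
3 → 2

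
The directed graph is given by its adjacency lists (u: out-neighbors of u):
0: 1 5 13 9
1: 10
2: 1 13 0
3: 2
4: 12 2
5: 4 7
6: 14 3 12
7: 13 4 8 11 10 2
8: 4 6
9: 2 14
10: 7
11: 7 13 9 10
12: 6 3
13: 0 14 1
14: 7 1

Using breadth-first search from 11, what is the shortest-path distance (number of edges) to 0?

Level 0: 11
Level 1: 7, 9, 10, 13
Level 2: 0, 1, 2, 4, 8, 14
Level 3: 5, 6, 12
Level 4: 3
0 first appears at level 2.

2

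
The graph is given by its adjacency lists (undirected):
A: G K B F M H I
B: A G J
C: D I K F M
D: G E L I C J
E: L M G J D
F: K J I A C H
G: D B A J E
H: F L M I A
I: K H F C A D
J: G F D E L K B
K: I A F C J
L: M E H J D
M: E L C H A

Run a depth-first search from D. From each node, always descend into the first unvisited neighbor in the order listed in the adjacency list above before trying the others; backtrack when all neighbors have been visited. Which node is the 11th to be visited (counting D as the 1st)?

Visit D
D → G
G → B
B → A
A → K
K → I
I → H
H → F
F → J
J → E
E → L
L → M
M → C

Visit order: D, G, B, A, K, I, H, F, J, E, L, M, C

L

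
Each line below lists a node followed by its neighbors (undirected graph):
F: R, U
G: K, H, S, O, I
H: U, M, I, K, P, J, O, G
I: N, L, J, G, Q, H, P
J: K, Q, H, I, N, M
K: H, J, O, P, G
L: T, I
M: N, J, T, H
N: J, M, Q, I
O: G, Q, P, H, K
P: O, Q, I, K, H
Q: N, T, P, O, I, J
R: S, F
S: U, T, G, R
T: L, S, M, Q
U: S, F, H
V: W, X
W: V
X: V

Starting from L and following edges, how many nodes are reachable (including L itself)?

BFS from L visits: L, I, T, G, H, J, N, P, Q, M, S, K, O, U, R, F
Reachable nodes: 16 of 19 total.

16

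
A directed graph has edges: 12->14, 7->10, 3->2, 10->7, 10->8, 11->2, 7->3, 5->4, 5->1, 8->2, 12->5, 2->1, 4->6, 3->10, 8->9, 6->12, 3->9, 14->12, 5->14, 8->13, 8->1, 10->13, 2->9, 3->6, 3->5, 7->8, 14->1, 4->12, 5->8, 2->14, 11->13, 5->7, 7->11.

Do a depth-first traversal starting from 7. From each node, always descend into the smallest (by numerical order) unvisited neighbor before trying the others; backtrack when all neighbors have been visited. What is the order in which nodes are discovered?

7 → 3 → 2 → 1 → 9 → 14 → 12 → 5 → 4 → 6 → 8 → 13 → 10 → 11

Visit 7
7 → 3
3 → 2
2 → 1
2 → 9
2 → 14
14 → 12
12 → 5
5 → 4
4 → 6
5 → 8
8 → 13
3 → 10
7 → 11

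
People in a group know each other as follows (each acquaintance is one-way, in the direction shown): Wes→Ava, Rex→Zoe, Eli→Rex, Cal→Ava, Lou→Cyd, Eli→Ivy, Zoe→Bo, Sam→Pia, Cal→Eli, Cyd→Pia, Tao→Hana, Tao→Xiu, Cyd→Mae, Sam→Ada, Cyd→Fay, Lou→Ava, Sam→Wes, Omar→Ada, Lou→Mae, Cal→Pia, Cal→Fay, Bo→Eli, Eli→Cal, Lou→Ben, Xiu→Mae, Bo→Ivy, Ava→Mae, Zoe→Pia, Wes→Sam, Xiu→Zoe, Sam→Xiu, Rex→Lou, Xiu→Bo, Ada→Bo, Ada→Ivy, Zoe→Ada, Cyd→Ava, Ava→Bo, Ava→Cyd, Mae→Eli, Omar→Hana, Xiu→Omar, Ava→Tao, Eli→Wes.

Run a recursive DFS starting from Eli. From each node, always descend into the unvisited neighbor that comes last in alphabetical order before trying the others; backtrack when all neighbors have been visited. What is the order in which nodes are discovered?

Eli → Wes → Sam → Xiu → Zoe → Pia → Bo → Ivy → Ada → Omar → Hana → Mae → Ava → Tao → Cyd → Fay → Rex → Lou → Ben → Cal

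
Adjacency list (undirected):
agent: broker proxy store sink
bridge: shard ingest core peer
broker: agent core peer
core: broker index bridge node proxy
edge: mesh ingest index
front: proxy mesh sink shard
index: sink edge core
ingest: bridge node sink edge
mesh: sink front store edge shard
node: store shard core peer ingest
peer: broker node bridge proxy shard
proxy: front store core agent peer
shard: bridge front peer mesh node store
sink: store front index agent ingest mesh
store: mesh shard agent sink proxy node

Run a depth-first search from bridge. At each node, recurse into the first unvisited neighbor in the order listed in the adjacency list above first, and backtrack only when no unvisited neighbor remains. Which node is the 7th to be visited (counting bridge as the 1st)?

Visit bridge
bridge → shard
shard → front
front → proxy
proxy → store
store → mesh
mesh → sink
sink → index
index → edge
edge → ingest
ingest → node
node → core
core → broker
broker → agent
broker → peer

Visit order: bridge, shard, front, proxy, store, mesh, sink, index, edge, ingest, node, core, broker, agent, peer

sink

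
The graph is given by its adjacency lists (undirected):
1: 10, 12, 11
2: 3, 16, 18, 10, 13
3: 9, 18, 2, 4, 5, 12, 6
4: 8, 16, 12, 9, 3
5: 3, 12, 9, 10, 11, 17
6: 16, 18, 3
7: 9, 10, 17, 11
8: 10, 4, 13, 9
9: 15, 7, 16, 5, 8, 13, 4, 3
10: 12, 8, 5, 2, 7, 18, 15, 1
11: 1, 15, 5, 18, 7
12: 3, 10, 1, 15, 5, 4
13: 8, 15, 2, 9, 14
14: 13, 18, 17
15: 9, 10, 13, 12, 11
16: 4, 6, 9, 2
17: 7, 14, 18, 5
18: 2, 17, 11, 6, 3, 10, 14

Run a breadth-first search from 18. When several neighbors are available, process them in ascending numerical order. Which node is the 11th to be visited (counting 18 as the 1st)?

4

Visit 18; enqueue 2, 3, 6, 10, 11, 14, 17 → queue [2, 3, 6, 10, 11, 14, 17]
Visit 2; enqueue 13, 16 → queue [3, 6, 10, 11, 14, 17, 13, 16]
Visit 3; enqueue 4, 5, 9, 12 → queue [6, 10, 11, 14, 17, 13, 16, 4, 5, 9, 12]
Visit 6 → queue [10, 11, 14, 17, 13, 16, 4, 5, 9, 12]
Visit 10; enqueue 1, 7, 8, 15 → queue [11, 14, 17, 13, 16, 4, 5, 9, 12, 1, 7, 8, 15]
Visit 11 → queue [14, 17, 13, 16, 4, 5, 9, 12, 1, 7, 8, 15]
Visit 14 → queue [17, 13, 16, 4, 5, 9, 12, 1, 7, 8, 15]
Visit 17 → queue [13, 16, 4, 5, 9, 12, 1, 7, 8, 15]
Visit 13 → queue [16, 4, 5, 9, 12, 1, 7, 8, 15]
Visit 16 → queue [4, 5, 9, 12, 1, 7, 8, 15]
Visit 4 → queue [5, 9, 12, 1, 7, 8, 15]
Visit 5 → queue [9, 12, 1, 7, 8, 15]
Visit 9 → queue [12, 1, 7, 8, 15]
Visit 12 → queue [1, 7, 8, 15]
Visit 1 → queue [7, 8, 15]
Visit 7 → queue [8, 15]
Visit 8 → queue [15]
Visit 15 → queue []

Visit order: 18, 2, 3, 6, 10, 11, 14, 17, 13, 16, 4, 5, 9, 12, 1, 7, 8, 15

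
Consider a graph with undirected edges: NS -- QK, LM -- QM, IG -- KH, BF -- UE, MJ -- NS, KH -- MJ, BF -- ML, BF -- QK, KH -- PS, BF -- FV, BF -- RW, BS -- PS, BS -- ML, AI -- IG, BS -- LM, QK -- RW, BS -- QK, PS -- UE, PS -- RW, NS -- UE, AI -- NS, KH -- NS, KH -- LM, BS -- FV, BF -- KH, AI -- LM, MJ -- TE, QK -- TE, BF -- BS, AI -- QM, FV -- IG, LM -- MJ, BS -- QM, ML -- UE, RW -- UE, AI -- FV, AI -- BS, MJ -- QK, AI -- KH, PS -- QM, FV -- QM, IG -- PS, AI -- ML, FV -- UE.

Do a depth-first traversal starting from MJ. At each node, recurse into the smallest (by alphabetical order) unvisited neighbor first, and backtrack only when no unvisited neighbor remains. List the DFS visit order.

Visit MJ
MJ → KH
KH → AI
AI → BS
BS → BF
BF → FV
FV → IG
IG → PS
PS → QM
QM → LM
PS → RW
RW → QK
QK → NS
NS → UE
UE → ML
QK → TE

MJ KH AI BS BF FV IG PS QM LM RW QK NS UE ML TE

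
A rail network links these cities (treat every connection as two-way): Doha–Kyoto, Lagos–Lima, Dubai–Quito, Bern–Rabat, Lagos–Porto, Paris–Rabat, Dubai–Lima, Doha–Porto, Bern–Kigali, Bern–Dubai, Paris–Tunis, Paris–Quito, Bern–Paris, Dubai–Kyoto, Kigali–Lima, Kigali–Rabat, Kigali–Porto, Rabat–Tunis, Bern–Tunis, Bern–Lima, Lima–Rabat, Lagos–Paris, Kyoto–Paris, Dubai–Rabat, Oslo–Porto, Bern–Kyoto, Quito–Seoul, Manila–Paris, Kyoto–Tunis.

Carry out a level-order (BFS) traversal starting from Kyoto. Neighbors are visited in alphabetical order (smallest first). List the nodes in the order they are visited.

Visit Kyoto; enqueue Bern, Doha, Dubai, Paris, Tunis → queue [Bern, Doha, Dubai, Paris, Tunis]
Visit Bern; enqueue Kigali, Lima, Rabat → queue [Doha, Dubai, Paris, Tunis, Kigali, Lima, Rabat]
Visit Doha; enqueue Porto → queue [Dubai, Paris, Tunis, Kigali, Lima, Rabat, Porto]
Visit Dubai; enqueue Quito → queue [Paris, Tunis, Kigali, Lima, Rabat, Porto, Quito]
Visit Paris; enqueue Lagos, Manila → queue [Tunis, Kigali, Lima, Rabat, Porto, Quito, Lagos, Manila]
Visit Tunis → queue [Kigali, Lima, Rabat, Porto, Quito, Lagos, Manila]
Visit Kigali → queue [Lima, Rabat, Porto, Quito, Lagos, Manila]
Visit Lima → queue [Rabat, Porto, Quito, Lagos, Manila]
Visit Rabat → queue [Porto, Quito, Lagos, Manila]
Visit Porto; enqueue Oslo → queue [Quito, Lagos, Manila, Oslo]
Visit Quito; enqueue Seoul → queue [Lagos, Manila, Oslo, Seoul]
Visit Lagos → queue [Manila, Oslo, Seoul]
Visit Manila → queue [Oslo, Seoul]
Visit Oslo → queue [Seoul]
Visit Seoul → queue []

Kyoto, Bern, Doha, Dubai, Paris, Tunis, Kigali, Lima, Rabat, Porto, Quito, Lagos, Manila, Oslo, Seoul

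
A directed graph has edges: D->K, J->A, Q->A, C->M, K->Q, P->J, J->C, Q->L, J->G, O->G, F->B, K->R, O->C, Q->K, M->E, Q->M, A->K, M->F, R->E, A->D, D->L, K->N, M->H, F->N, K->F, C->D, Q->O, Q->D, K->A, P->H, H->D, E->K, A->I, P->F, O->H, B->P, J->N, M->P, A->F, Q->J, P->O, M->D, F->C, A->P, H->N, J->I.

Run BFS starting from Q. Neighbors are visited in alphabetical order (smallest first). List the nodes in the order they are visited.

Visit Q; enqueue A, D, J, K, L, M, O → queue [A, D, J, K, L, M, O]
Visit A; enqueue F, I, P → queue [D, J, K, L, M, O, F, I, P]
Visit D → queue [J, K, L, M, O, F, I, P]
Visit J; enqueue C, G, N → queue [K, L, M, O, F, I, P, C, G, N]
Visit K; enqueue R → queue [L, M, O, F, I, P, C, G, N, R]
Visit L → queue [M, O, F, I, P, C, G, N, R]
Visit M; enqueue E, H → queue [O, F, I, P, C, G, N, R, E, H]
Visit O → queue [F, I, P, C, G, N, R, E, H]
Visit F; enqueue B → queue [I, P, C, G, N, R, E, H, B]
Visit I → queue [P, C, G, N, R, E, H, B]
Visit P → queue [C, G, N, R, E, H, B]
Visit C → queue [G, N, R, E, H, B]
Visit G → queue [N, R, E, H, B]
Visit N → queue [R, E, H, B]
Visit R → queue [E, H, B]
Visit E → queue [H, B]
Visit H → queue [B]
Visit B → queue []

Q A D J K L M O F I P C G N R E H B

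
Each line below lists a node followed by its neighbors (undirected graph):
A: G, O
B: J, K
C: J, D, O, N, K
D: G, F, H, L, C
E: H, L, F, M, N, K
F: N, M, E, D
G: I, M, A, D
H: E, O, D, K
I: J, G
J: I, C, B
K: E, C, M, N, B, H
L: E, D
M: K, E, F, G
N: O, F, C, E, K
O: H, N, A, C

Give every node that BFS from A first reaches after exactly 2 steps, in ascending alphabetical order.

C, D, H, I, M, N

Level 0: A
Level 1: G, O
Level 2: C, D, H, I, M, N
Level 3: E, F, J, K, L
Level 4: B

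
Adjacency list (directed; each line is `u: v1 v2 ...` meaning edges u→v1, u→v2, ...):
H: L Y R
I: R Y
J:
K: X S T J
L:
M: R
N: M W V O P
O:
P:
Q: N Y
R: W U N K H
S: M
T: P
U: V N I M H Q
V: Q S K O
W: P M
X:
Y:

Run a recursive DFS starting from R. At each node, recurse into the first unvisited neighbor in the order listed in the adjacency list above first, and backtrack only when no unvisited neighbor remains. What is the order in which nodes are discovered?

R → W → P → M → U → V → Q → N → O → Y → S → K → X → T → J → I → H → L

Visit R
R → W
W → P
W → M
R → U
U → V
V → Q
Q → N
N → O
Q → Y
V → S
V → K
K → X
K → T
K → J
U → I
U → H
H → L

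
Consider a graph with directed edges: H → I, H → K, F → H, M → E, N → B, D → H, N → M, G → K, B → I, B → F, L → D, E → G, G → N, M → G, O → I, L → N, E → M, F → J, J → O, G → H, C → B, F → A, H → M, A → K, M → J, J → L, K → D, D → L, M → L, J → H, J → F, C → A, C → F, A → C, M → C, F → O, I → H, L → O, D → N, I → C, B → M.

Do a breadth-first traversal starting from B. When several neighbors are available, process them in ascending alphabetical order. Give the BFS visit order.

B, F, I, M, A, H, J, O, C, E, G, L, K, N, D

Visit B; enqueue F, I, M → queue [F, I, M]
Visit F; enqueue A, H, J, O → queue [I, M, A, H, J, O]
Visit I; enqueue C → queue [M, A, H, J, O, C]
Visit M; enqueue E, G, L → queue [A, H, J, O, C, E, G, L]
Visit A; enqueue K → queue [H, J, O, C, E, G, L, K]
Visit H → queue [J, O, C, E, G, L, K]
Visit J → queue [O, C, E, G, L, K]
Visit O → queue [C, E, G, L, K]
Visit C → queue [E, G, L, K]
Visit E → queue [G, L, K]
Visit G; enqueue N → queue [L, K, N]
Visit L; enqueue D → queue [K, N, D]
Visit K → queue [N, D]
Visit N → queue [D]
Visit D → queue []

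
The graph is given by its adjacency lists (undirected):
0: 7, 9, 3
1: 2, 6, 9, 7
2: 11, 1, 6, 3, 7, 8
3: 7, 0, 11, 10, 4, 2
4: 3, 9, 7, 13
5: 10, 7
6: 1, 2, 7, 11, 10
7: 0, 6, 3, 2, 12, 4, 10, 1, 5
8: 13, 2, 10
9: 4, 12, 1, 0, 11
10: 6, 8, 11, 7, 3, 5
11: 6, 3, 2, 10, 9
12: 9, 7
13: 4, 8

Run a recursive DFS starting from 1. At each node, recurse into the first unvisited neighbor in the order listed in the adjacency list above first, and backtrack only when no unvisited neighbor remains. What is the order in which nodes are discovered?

1, 2, 11, 6, 7, 0, 9, 4, 3, 10, 8, 13, 5, 12

Visit 1
1 → 2
2 → 11
11 → 6
6 → 7
7 → 0
0 → 9
9 → 4
4 → 3
3 → 10
10 → 8
8 → 13
10 → 5
9 → 12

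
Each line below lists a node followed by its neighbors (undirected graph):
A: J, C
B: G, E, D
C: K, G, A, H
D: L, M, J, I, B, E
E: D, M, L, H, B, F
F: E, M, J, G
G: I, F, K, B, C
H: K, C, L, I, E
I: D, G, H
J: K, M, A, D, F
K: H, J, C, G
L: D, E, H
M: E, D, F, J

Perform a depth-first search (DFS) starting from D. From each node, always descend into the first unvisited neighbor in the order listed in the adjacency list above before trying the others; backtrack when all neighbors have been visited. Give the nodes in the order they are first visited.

D, L, E, M, F, J, K, H, C, G, I, B, A

Visit D
D → L
L → E
E → M
M → F
F → J
J → K
K → H
H → C
C → G
G → I
G → B
C → A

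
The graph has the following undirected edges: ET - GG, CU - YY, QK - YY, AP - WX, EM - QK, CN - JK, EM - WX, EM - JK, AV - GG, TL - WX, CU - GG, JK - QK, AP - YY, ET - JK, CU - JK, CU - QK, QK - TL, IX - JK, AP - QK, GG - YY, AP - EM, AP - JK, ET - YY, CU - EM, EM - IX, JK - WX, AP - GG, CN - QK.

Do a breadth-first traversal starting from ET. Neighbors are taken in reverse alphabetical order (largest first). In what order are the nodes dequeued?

Visit ET; enqueue YY, JK, GG → queue [YY, JK, GG]
Visit YY; enqueue QK, CU, AP → queue [JK, GG, QK, CU, AP]
Visit JK; enqueue WX, IX, EM, CN → queue [GG, QK, CU, AP, WX, IX, EM, CN]
Visit GG; enqueue AV → queue [QK, CU, AP, WX, IX, EM, CN, AV]
Visit QK; enqueue TL → queue [CU, AP, WX, IX, EM, CN, AV, TL]
Visit CU → queue [AP, WX, IX, EM, CN, AV, TL]
Visit AP → queue [WX, IX, EM, CN, AV, TL]
Visit WX → queue [IX, EM, CN, AV, TL]
Visit IX → queue [EM, CN, AV, TL]
Visit EM → queue [CN, AV, TL]
Visit CN → queue [AV, TL]
Visit AV → queue [TL]
Visit TL → queue []

ET → YY → JK → GG → QK → CU → AP → WX → IX → EM → CN → AV → TL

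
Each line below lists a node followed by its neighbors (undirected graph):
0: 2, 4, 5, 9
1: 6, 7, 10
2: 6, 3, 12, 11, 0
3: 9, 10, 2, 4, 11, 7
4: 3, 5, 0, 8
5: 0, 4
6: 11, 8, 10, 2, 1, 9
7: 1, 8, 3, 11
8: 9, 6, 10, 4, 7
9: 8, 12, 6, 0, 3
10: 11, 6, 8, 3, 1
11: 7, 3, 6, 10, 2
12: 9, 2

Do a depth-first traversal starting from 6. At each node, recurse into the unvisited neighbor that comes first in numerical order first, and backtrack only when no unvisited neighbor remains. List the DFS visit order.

6, 1, 7, 3, 2, 0, 4, 5, 8, 9, 12, 10, 11

Visit 6
6 → 1
1 → 7
7 → 3
3 → 2
2 → 0
0 → 4
4 → 5
4 → 8
8 → 9
9 → 12
8 → 10
10 → 11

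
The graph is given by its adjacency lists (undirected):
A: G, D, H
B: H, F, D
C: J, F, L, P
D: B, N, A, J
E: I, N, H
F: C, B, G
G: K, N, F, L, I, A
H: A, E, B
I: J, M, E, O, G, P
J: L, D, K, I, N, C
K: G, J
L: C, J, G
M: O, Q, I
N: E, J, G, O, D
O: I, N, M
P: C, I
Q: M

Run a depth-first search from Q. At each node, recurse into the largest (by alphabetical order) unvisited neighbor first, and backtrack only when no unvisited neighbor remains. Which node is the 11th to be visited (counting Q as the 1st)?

Visit Q
Q → M
M → O
O → N
N → J
J → L
L → G
G → K
G → I
I → P
P → C
C → F
F → B
B → H
H → E
H → A
A → D

Visit order: Q, M, O, N, J, L, G, K, I, P, C, F, B, H, E, A, D

C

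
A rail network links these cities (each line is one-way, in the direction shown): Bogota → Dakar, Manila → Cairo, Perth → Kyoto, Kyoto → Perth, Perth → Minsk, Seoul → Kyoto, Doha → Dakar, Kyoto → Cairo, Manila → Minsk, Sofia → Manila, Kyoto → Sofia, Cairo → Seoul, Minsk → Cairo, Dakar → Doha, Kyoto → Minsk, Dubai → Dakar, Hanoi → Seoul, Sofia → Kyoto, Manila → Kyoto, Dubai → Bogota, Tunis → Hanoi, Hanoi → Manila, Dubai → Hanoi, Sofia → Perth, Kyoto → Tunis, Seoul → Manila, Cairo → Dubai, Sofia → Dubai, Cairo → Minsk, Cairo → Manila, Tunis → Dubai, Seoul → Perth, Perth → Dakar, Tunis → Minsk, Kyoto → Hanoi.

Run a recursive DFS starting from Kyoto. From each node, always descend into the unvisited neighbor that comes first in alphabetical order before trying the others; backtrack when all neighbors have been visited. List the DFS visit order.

Visit Kyoto
Kyoto → Cairo
Cairo → Dubai
Dubai → Bogota
Bogota → Dakar
Dakar → Doha
Dubai → Hanoi
Hanoi → Manila
Manila → Minsk
Hanoi → Seoul
Seoul → Perth
Kyoto → Sofia
Kyoto → Tunis

Kyoto, Cairo, Dubai, Bogota, Dakar, Doha, Hanoi, Manila, Minsk, Seoul, Perth, Sofia, Tunis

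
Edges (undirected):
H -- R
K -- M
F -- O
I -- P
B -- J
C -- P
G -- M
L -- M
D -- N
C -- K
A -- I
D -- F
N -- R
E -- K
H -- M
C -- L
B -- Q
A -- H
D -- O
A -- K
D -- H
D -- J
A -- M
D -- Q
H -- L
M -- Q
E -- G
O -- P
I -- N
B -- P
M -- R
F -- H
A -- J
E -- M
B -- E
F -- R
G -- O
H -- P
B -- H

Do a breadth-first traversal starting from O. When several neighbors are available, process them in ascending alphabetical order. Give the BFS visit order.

O, D, F, G, P, H, J, N, Q, R, E, M, B, C, I, A, L, K

Visit O; enqueue D, F, G, P → queue [D, F, G, P]
Visit D; enqueue H, J, N, Q → queue [F, G, P, H, J, N, Q]
Visit F; enqueue R → queue [G, P, H, J, N, Q, R]
Visit G; enqueue E, M → queue [P, H, J, N, Q, R, E, M]
Visit P; enqueue B, C, I → queue [H, J, N, Q, R, E, M, B, C, I]
Visit H; enqueue A, L → queue [J, N, Q, R, E, M, B, C, I, A, L]
Visit J → queue [N, Q, R, E, M, B, C, I, A, L]
Visit N → queue [Q, R, E, M, B, C, I, A, L]
Visit Q → queue [R, E, M, B, C, I, A, L]
Visit R → queue [E, M, B, C, I, A, L]
Visit E; enqueue K → queue [M, B, C, I, A, L, K]
Visit M → queue [B, C, I, A, L, K]
Visit B → queue [C, I, A, L, K]
Visit C → queue [I, A, L, K]
Visit I → queue [A, L, K]
Visit A → queue [L, K]
Visit L → queue [K]
Visit K → queue []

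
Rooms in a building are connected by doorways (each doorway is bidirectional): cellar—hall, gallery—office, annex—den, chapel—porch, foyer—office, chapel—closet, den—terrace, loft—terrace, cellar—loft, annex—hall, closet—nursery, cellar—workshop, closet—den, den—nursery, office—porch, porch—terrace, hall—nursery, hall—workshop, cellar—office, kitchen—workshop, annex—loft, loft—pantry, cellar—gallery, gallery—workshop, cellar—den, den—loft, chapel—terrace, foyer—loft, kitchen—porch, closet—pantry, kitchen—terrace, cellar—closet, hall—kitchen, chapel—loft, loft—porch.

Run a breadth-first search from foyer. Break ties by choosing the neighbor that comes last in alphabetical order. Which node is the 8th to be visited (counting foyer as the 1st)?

pantry

Visit foyer; enqueue office, loft → queue [office, loft]
Visit office; enqueue porch, gallery, cellar → queue [loft, porch, gallery, cellar]
Visit loft; enqueue terrace, pantry, den, chapel, annex → queue [porch, gallery, cellar, terrace, pantry, den, chapel, annex]
Visit porch; enqueue kitchen → queue [gallery, cellar, terrace, pantry, den, chapel, annex, kitchen]
Visit gallery; enqueue workshop → queue [cellar, terrace, pantry, den, chapel, annex, kitchen, workshop]
Visit cellar; enqueue hall, closet → queue [terrace, pantry, den, chapel, annex, kitchen, workshop, hall, closet]
Visit terrace → queue [pantry, den, chapel, annex, kitchen, workshop, hall, closet]
Visit pantry → queue [den, chapel, annex, kitchen, workshop, hall, closet]
Visit den; enqueue nursery → queue [chapel, annex, kitchen, workshop, hall, closet, nursery]
Visit chapel → queue [annex, kitchen, workshop, hall, closet, nursery]
Visit annex → queue [kitchen, workshop, hall, closet, nursery]
Visit kitchen → queue [workshop, hall, closet, nursery]
Visit workshop → queue [hall, closet, nursery]
Visit hall → queue [closet, nursery]
Visit closet → queue [nursery]
Visit nursery → queue []

Visit order: foyer, office, loft, porch, gallery, cellar, terrace, pantry, den, chapel, annex, kitchen, workshop, hall, closet, nursery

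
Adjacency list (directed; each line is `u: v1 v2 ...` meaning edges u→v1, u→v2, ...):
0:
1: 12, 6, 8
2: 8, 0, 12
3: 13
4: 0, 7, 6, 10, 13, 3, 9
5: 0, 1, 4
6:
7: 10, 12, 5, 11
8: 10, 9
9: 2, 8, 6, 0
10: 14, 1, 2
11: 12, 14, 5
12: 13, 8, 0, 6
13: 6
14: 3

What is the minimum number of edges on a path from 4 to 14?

Level 0: 4
Level 1: 0, 3, 6, 7, 9, 10, 13
Level 2: 1, 2, 5, 8, 11, 12, 14
14 first appears at level 2.

2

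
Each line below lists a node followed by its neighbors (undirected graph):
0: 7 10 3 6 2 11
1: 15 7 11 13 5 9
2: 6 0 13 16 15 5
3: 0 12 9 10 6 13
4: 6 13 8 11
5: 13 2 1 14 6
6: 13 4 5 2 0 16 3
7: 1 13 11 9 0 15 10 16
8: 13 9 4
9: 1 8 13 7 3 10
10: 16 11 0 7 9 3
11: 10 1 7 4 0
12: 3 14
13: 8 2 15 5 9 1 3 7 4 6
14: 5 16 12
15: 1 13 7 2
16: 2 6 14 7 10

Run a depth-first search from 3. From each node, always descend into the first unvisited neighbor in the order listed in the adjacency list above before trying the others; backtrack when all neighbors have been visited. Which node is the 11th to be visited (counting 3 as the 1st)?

2

Visit 3
3 → 0
0 → 7
7 → 1
1 → 15
15 → 13
13 → 8
8 → 9
9 → 10
10 → 16
16 → 2
2 → 6
6 → 4
4 → 11
6 → 5
5 → 14
14 → 12

Visit order: 3, 0, 7, 1, 15, 13, 8, 9, 10, 16, 2, 6, 4, 11, 5, 14, 12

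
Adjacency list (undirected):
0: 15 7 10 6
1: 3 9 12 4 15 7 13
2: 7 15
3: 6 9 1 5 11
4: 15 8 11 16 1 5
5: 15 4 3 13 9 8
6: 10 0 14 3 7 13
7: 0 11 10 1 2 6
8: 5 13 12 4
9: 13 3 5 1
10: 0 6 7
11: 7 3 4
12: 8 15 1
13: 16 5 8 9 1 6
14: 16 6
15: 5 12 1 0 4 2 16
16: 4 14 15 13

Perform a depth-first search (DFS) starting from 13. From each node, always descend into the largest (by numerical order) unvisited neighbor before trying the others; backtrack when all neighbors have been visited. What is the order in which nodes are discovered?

13 16 15 12 8 5 9 3 11 7 10 6 14 0 2 1 4

Visit 13
13 → 16
16 → 15
15 → 12
12 → 8
8 → 5
5 → 9
9 → 3
3 → 11
11 → 7
7 → 10
10 → 6
6 → 14
6 → 0
7 → 2
7 → 1
1 → 4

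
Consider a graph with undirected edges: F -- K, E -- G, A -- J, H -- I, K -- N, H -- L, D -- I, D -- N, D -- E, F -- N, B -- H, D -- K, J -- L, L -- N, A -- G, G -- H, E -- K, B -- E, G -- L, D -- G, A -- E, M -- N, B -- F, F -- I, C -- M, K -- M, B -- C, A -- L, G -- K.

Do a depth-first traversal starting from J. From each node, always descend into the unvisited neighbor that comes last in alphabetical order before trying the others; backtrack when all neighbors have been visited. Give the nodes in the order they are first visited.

Visit J
J → L
L → N
N → M
M → K
K → G
G → H
H → I
I → F
F → B
B → E
E → D
E → A
B → C

J, L, N, M, K, G, H, I, F, B, E, D, A, C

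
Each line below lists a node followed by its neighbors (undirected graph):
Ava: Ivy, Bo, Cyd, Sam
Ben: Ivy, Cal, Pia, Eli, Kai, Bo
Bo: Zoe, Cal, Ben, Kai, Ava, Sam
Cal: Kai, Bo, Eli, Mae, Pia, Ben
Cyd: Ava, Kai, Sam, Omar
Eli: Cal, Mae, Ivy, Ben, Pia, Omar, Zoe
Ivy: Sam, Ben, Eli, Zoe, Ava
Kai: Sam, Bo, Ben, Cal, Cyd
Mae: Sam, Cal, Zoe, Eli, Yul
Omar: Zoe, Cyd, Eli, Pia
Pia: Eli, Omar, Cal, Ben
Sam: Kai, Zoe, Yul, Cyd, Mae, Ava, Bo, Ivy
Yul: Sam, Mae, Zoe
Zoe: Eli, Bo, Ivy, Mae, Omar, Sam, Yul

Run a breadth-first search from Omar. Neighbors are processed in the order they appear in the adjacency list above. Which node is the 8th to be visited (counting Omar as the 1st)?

Mae

Visit Omar; enqueue Zoe, Cyd, Eli, Pia → queue [Zoe, Cyd, Eli, Pia]
Visit Zoe; enqueue Bo, Ivy, Mae, Sam, Yul → queue [Cyd, Eli, Pia, Bo, Ivy, Mae, Sam, Yul]
Visit Cyd; enqueue Ava, Kai → queue [Eli, Pia, Bo, Ivy, Mae, Sam, Yul, Ava, Kai]
Visit Eli; enqueue Cal, Ben → queue [Pia, Bo, Ivy, Mae, Sam, Yul, Ava, Kai, Cal, Ben]
Visit Pia → queue [Bo, Ivy, Mae, Sam, Yul, Ava, Kai, Cal, Ben]
Visit Bo → queue [Ivy, Mae, Sam, Yul, Ava, Kai, Cal, Ben]
Visit Ivy → queue [Mae, Sam, Yul, Ava, Kai, Cal, Ben]
Visit Mae → queue [Sam, Yul, Ava, Kai, Cal, Ben]
Visit Sam → queue [Yul, Ava, Kai, Cal, Ben]
Visit Yul → queue [Ava, Kai, Cal, Ben]
Visit Ava → queue [Kai, Cal, Ben]
Visit Kai → queue [Cal, Ben]
Visit Cal → queue [Ben]
Visit Ben → queue []

Visit order: Omar, Zoe, Cyd, Eli, Pia, Bo, Ivy, Mae, Sam, Yul, Ava, Kai, Cal, Ben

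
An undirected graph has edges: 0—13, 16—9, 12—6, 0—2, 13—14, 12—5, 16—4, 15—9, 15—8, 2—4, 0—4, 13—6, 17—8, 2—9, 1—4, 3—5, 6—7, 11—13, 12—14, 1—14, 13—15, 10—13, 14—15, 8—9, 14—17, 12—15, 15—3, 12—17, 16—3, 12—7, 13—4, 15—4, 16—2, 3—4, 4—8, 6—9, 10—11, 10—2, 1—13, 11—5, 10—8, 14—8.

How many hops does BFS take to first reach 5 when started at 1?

Level 0: 1
Level 1: 4, 13, 14
Level 2: 0, 2, 3, 6, 8, 10, 11, 12, 15, 16, 17
Level 3: 5, 7, 9
5 first appears at level 3.

3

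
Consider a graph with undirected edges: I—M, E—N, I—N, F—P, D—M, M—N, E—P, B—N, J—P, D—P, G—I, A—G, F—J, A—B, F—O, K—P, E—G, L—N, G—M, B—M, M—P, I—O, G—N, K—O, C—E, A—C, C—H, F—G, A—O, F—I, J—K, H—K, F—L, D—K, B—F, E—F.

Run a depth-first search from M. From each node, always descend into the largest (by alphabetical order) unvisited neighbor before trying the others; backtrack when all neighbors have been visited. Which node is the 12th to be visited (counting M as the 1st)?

Visit M
M → P
P → K
K → O
O → I
I → N
N → L
L → F
F → J
F → G
G → E
E → C
C → H
C → A
A → B
K → D

Visit order: M, P, K, O, I, N, L, F, J, G, E, C, H, A, B, D

C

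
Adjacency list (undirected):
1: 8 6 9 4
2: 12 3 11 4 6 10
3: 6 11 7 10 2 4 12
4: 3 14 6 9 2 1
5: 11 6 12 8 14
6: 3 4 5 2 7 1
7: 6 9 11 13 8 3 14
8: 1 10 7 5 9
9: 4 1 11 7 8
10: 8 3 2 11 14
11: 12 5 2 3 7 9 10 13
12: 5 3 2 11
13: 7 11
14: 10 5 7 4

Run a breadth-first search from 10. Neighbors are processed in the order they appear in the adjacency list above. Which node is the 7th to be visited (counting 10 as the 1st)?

Visit 10; enqueue 8, 3, 2, 11, 14 → queue [8, 3, 2, 11, 14]
Visit 8; enqueue 1, 7, 5, 9 → queue [3, 2, 11, 14, 1, 7, 5, 9]
Visit 3; enqueue 6, 4, 12 → queue [2, 11, 14, 1, 7, 5, 9, 6, 4, 12]
Visit 2 → queue [11, 14, 1, 7, 5, 9, 6, 4, 12]
Visit 11; enqueue 13 → queue [14, 1, 7, 5, 9, 6, 4, 12, 13]
Visit 14 → queue [1, 7, 5, 9, 6, 4, 12, 13]
Visit 1 → queue [7, 5, 9, 6, 4, 12, 13]
Visit 7 → queue [5, 9, 6, 4, 12, 13]
Visit 5 → queue [9, 6, 4, 12, 13]
Visit 9 → queue [6, 4, 12, 13]
Visit 6 → queue [4, 12, 13]
Visit 4 → queue [12, 13]
Visit 12 → queue [13]
Visit 13 → queue []

Visit order: 10, 8, 3, 2, 11, 14, 1, 7, 5, 9, 6, 4, 12, 13

1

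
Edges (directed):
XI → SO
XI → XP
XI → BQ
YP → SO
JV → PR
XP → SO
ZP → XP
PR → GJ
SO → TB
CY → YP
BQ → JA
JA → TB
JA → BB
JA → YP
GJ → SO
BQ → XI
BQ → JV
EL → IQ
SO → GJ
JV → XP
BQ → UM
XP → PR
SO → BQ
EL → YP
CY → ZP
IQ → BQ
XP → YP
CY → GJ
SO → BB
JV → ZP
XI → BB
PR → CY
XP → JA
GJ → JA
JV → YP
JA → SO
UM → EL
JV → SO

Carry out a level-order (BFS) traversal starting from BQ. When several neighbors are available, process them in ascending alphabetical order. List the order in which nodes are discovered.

Visit BQ; enqueue JA, JV, UM, XI → queue [JA, JV, UM, XI]
Visit JA; enqueue BB, SO, TB, YP → queue [JV, UM, XI, BB, SO, TB, YP]
Visit JV; enqueue PR, XP, ZP → queue [UM, XI, BB, SO, TB, YP, PR, XP, ZP]
Visit UM; enqueue EL → queue [XI, BB, SO, TB, YP, PR, XP, ZP, EL]
Visit XI → queue [BB, SO, TB, YP, PR, XP, ZP, EL]
Visit BB → queue [SO, TB, YP, PR, XP, ZP, EL]
Visit SO; enqueue GJ → queue [TB, YP, PR, XP, ZP, EL, GJ]
Visit TB → queue [YP, PR, XP, ZP, EL, GJ]
Visit YP → queue [PR, XP, ZP, EL, GJ]
Visit PR; enqueue CY → queue [XP, ZP, EL, GJ, CY]
Visit XP → queue [ZP, EL, GJ, CY]
Visit ZP → queue [EL, GJ, CY]
Visit EL; enqueue IQ → queue [GJ, CY, IQ]
Visit GJ → queue [CY, IQ]
Visit CY → queue [IQ]
Visit IQ → queue []

BQ, JA, JV, UM, XI, BB, SO, TB, YP, PR, XP, ZP, EL, GJ, CY, IQ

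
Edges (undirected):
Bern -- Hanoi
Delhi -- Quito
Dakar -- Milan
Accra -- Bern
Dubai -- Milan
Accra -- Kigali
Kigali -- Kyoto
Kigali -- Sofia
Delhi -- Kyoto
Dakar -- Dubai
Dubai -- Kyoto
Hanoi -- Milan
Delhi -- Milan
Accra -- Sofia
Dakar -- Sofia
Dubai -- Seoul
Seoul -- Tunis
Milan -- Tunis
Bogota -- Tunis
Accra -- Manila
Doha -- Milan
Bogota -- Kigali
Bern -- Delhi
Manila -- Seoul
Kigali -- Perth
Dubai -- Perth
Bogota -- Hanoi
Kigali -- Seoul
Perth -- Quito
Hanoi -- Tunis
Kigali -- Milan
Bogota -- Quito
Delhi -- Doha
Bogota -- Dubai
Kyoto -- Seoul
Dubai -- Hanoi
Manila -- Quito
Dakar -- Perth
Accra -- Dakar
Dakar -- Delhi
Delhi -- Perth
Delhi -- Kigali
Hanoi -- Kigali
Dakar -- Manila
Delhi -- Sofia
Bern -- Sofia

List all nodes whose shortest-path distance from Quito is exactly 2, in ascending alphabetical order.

Level 0: Quito
Level 1: Bogota, Delhi, Manila, Perth
Level 2: Accra, Bern, Dakar, Doha, Dubai, Hanoi, Kigali, Kyoto, Milan, Seoul, Sofia, Tunis

Accra, Bern, Dakar, Doha, Dubai, Hanoi, Kigali, Kyoto, Milan, Seoul, Sofia, Tunis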